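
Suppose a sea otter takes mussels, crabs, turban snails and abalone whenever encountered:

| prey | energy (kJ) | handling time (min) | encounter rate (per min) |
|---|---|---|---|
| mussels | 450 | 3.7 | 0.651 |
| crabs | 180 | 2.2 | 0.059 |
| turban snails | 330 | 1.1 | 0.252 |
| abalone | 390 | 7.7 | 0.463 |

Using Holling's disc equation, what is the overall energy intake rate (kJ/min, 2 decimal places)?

76.86 kJ/min

R = (0.651×450 + 0.059×180 + 0.252×330 + 0.463×390) / (1 + 0.651×3.7 + 0.059×2.2 + 0.252×1.1 + 0.463×7.7) = 567.3/7.381 = 76.86 kJ/min.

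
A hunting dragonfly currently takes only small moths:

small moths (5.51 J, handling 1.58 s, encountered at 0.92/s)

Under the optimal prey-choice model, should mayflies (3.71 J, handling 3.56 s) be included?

No

Intake rate on the current diet: R = (0.92×5.51) / (1 + 0.92×1.58) = 5.069/2.454 = 2.066 J/s.
Profitability of mayflies: 3.71/3.56 = 1.042 J/s.
Since 1.042 < R, time spent handling mayflies is better spent searching.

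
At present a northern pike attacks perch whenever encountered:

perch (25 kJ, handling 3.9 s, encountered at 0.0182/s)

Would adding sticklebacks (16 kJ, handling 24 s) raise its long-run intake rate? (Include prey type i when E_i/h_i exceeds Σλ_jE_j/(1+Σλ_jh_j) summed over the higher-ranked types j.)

Current rate: (0.0182×25)/(1 + 0.0182×3.9) = 0.4248 kJ/s.
Profitability of sticklebacks: 16/24 = 0.6667 kJ/s.
Since 0.6667 > R, including sticklebacks increases the long-run rate.

Yes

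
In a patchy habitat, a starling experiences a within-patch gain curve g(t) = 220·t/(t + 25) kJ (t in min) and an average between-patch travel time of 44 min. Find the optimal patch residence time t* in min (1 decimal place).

By the marginal value theorem, leave when the instantaneous gain rate g'(t) equals the habitat-wide average g(t)/(T + t).
g'(t) = 220·25/(t + 25)². Setting 220·25/(t+25)² = 220t/[(t+25)(44+t)] gives 25(44+t) = t(t+25), so t² = 25×44 = 1100.
t* = √1100 = 33.17 min.

33.2 min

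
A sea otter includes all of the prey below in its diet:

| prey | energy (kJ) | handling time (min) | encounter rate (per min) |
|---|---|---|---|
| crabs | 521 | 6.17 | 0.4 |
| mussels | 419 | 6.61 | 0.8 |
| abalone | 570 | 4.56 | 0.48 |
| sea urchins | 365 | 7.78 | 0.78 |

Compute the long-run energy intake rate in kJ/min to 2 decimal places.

R = Σλ_iE_i / (1 + Σλ_ih_i)
Numerator: 0.4×521 + 0.8×419 + 0.48×570 + 0.78×365 = 1102
Denominator: 1 + 0.4×6.17 + 0.8×6.61 + 0.48×4.56 + 0.78×7.78 = 17.01
R = 1102/17.01 = 64.77 kJ/min

64.77 kJ/min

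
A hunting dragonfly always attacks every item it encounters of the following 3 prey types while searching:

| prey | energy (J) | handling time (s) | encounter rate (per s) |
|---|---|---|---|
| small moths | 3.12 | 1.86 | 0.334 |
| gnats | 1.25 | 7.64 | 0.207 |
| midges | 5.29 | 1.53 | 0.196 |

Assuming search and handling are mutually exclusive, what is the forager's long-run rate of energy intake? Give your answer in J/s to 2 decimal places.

R = (0.334×3.12 + 0.207×1.25 + 0.196×5.29) / (1 + 0.334×1.86 + 0.207×7.64 + 0.196×1.53) = 2.338/3.503 = 0.6674 J/s.

0.67 J/s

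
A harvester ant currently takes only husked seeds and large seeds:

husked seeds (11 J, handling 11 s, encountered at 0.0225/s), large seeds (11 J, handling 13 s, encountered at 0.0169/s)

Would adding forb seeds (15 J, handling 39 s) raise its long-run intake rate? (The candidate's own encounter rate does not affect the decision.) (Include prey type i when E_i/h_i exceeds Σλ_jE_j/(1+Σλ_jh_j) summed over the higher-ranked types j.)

Yes

Current rate: (0.0225×11 + 0.0169×11)/(1 + 0.0225×11 + 0.0169×13) = 0.2954 J/s.
Profitability of forb seeds: 15/39 = 0.3846 J/s.
0.3846 > 0.2954, so adding forb seeds raises the average — include it.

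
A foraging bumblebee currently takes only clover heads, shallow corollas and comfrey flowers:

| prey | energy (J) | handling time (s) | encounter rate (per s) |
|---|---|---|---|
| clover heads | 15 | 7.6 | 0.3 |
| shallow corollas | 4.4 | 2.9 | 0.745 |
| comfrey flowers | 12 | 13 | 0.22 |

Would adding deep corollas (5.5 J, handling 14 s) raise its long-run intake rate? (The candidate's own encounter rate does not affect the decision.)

No

Current rate: (0.3×15 + 0.745×4.4 + 0.22×12)/(1 + 0.3×7.6 + 0.745×2.9 + 0.22×13) = 1.255 J/s.
deep corollas: E/h = 5.5/14 = 0.3929 J/s.
0.3929 < 1.255, so adding deep corollas would lower the average — exclude it.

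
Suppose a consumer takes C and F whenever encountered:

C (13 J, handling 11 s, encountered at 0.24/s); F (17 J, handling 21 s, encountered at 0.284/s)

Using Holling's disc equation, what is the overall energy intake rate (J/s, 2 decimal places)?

Energy encountered per unit search time: 0.24×13 + 0.284×17 = 7.948 J/s.
Handling time per unit search time: 0.24×11 + 0.284×21 = 8.604.
Rate = 7.948/(1 + 8.604) = 0.8276 J/s.

0.83 J/s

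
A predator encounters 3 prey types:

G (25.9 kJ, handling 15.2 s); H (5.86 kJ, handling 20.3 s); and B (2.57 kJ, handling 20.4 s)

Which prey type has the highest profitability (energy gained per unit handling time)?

G

In descending order of E/h:
G: 25.9/15.2 = 1.7 kJ/s
H: 5.86/20.3 = 0.289 kJ/s
B: 2.57/20.4 = 0.126 kJ/s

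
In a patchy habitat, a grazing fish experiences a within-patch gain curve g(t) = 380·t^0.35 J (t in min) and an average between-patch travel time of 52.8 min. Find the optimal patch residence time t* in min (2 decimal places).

28.43 min

Optimal t* satisfies g'(t*) = g(t*)/(T + t*).
g'(t) = 0.35·380·t^-0.65. Setting 0.35·380·t^-0.65 = 380·t^0.35/(52.8+t) gives 0.35(52.8+t) = t, so 0.65·t = 0.35×52.8.
t* = 0.35×52.8/0.65 = 28.43 min.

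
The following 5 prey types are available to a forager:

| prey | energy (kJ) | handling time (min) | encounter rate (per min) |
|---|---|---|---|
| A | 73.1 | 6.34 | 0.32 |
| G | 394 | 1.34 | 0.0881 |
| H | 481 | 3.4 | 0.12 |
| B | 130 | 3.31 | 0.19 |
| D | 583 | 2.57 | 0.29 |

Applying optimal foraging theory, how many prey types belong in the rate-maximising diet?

3

Profitabilities (E/h, kJ/min): G 294, D 227, H 141, B 39.3, A 11.5. Add prey in this order while the next type's profitability exceeds the intake rate on those already taken.
Rate on top 1: 31.05. D: 227 > 31.05 → include.
Rate on top 2: 109.4. H: 141 > 109.4 → include.
Rate on top 3: 115.1. B: 39.3 < 115.1 → exclude; stop.
Optimal diet: G, D, H — 3 of 5 types.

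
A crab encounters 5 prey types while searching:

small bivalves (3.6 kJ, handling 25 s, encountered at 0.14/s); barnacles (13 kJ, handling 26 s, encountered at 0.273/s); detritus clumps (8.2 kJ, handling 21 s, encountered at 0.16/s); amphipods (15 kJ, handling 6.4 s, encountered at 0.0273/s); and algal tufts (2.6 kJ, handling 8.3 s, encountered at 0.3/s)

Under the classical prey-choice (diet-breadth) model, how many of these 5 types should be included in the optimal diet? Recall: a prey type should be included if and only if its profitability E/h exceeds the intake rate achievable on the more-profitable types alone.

E/h in descending order: amphipods 2.34, barnacles 0.5, detritus clumps 0.39, algal tufts 0.313, small bivalves 0.144 kJ/s. The optimal diet is the largest prefix of this list for which every included type satisfies E_i/h_i > R on the types above it.
Rate on top 1: 0.3486. barnacles: 0.5 > 0.3486 → include.
Rate on top 2: 0.4785. detritus clumps: 0.39 < 0.4785 → exclude; stop.
Optimal diet: amphipods, barnacles — 2 of 5 types.

2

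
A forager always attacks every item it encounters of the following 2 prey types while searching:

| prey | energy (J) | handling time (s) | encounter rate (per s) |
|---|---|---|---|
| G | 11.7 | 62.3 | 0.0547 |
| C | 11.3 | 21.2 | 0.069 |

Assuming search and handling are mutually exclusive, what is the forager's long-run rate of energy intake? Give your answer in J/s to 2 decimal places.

Energy encountered per unit search time: 0.0547×11.7 + 0.069×11.3 = 1.42 J/s.
Handling time per unit search time: 0.0547×62.3 + 0.069×21.2 = 4.871.
Rate = 1.42/(1 + 4.871) = 0.2418 J/s.

0.24 J/s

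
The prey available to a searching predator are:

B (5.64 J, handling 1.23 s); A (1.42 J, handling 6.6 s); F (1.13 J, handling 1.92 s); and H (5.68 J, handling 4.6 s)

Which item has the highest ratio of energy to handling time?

In descending order of E/h:
B: 5.64/1.23 = 4.59 J/s
H: 5.68/4.6 = 1.23 J/s
F: 1.13/1.92 = 0.589 J/s
A: 1.42/6.6 = 0.215 J/s

B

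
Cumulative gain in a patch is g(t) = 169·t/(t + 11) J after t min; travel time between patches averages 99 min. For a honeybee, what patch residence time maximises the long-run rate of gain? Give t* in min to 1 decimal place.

33.0 min

By the marginal value theorem, leave when the instantaneous gain rate g'(t) equals the habitat-wide average g(t)/(T + t).
g'(t) = 169·11/(t + 11)². Setting 169·11/(t+11)² = 169t/[(t+11)(99+t)] gives 11(99+t) = t(t+11), so t² = 11×99 = 1089.
t* = √1089 = 33 min.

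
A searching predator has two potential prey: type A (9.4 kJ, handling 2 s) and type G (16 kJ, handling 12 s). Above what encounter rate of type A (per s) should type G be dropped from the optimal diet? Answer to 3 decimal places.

Drop type G once their profitability E₂/h₂ falls below the rate achievable on type A alone: E₂/h₂ = λE₁/(1 + λh₁).
Solve for λ: λE₁h₂ = E₂(1 + λh₁) → λ(E₁h₂ − E₂h₁) = E₂ → λ = E₂/(E₁h₂ − E₂h₁).
λ = 16/(9.4×12 − 16×2) = 16/80.8 = 0.198 per s.

0.198 per s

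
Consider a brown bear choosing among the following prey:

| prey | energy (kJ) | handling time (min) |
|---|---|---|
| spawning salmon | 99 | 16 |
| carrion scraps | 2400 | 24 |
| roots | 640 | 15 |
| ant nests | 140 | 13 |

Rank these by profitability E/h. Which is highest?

Profitability E/h (kJ/min): spawning salmon = 99/16 = 6.19, carrion scraps = 2400/24 = 100, roots = 640/15 = 42.7, ant nests = 140/13 = 10.8.
Ranked: carrion scraps > roots > ant nests > spawning salmon.

carrion scraps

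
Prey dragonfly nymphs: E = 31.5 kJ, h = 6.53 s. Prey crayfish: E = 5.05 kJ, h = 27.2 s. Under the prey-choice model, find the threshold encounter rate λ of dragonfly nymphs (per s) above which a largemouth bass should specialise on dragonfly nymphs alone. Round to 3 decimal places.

0.006 per s

Drop crayfish once their profitability E₂/h₂ falls below the rate achievable on dragonfly nymphs alone: E₂/h₂ = λE₁/(1 + λh₁).
Solve for λ: λE₁h₂ = E₂(1 + λh₁) → λ(E₁h₂ − E₂h₁) = E₂ → λ = E₂/(E₁h₂ − E₂h₁).
λ = 5.05/(31.5×27.2 − 5.05×6.53) = 5.05/823.8 = 0.00613 per s.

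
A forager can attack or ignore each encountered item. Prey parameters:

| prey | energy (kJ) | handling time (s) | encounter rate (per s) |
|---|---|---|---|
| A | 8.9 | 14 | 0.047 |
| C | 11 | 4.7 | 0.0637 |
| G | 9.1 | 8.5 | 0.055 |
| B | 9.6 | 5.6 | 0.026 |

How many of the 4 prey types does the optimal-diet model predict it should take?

E/h in descending order: C 2.34, B 1.71, G 1.07, A 0.636 kJ/s. The optimal diet is the largest prefix of this list for which every included type satisfies E_i/h_i > R on the types above it.
Rate on top 1: 0.5393. B: 1.71 > 0.5393 → include.
Rate on top 2: 0.6577. G: 1.07 > 0.6577 → include.
Rate on top 3: 0.7586. A: 0.636 < 0.7586 → exclude; stop.
Optimal diet: C, B, G — 3 of 4 types.

3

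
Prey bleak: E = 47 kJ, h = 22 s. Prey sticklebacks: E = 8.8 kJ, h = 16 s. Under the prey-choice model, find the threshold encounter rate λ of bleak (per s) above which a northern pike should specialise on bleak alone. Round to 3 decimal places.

Drop sticklebacks once their profitability E₂/h₂ falls below the rate achievable on bleak alone: E₂/h₂ = λE₁/(1 + λh₁).
Solve for λ: λE₁h₂ = E₂(1 + λh₁) → λ(E₁h₂ − E₂h₁) = E₂ → λ = E₂/(E₁h₂ − E₂h₁).
λ = 8.8/(47×16 − 8.8×22) = 8.8/558.4 = 0.01576 per s.

0.016 per s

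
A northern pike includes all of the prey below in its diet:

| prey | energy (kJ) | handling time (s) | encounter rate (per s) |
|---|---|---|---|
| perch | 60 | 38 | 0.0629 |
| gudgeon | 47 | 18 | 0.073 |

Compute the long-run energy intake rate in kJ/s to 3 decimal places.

Energy encountered per unit search time: 0.0629×60 + 0.073×47 = 7.205 kJ/s.
Handling time per unit search time: 0.0629×38 + 0.073×18 = 3.704.
Rate = 7.205/(1 + 3.704) = 1.532 kJ/s.

1.532 kJ/s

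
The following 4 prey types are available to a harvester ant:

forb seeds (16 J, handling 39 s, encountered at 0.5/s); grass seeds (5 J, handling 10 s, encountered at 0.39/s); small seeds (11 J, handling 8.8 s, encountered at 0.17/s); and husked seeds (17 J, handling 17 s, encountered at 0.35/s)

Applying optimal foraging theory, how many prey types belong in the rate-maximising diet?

Rank by E/h (J/s): small seeds 1.25, husked seeds 1, grass seeds 0.5, forb seeds 0.41. Include each in turn until the next type's E/h falls below the running intake rate.
Rate on top 1: 0.7492. husked seeds: 1 > 0.7492 → include.
Rate on top 2: 0.9259. grass seeds: 0.5 < 0.9259 → exclude; stop.
Optimal diet: small seeds, husked seeds — 2 of 4 types.

2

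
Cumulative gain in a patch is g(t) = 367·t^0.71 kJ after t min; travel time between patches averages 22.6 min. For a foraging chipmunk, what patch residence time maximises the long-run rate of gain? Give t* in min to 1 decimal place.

55.3 min

Optimal t* satisfies g'(t*) = g(t*)/(T + t*).
g'(t) = 0.71·367·t^-0.29. Setting 0.71·367·t^-0.29 = 367·t^0.71/(22.6+t) gives 0.71(22.6+t) = t, so 0.29·t = 0.71×22.6.
t* = 0.71×22.6/0.29 = 55.33 min.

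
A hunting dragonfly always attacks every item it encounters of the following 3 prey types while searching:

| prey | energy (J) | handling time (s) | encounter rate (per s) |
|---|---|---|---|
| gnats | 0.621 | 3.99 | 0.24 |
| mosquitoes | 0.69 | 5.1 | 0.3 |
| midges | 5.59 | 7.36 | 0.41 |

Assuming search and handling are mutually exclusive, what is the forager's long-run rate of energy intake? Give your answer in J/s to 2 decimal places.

0.41 J/s

R = Σλ_iE_i / (1 + Σλ_ih_i)
Numerator: 0.24×0.621 + 0.3×0.69 + 0.41×5.59 = 2.648
Denominator: 1 + 0.24×3.99 + 0.3×5.1 + 0.41×7.36 = 6.505
R = 2.648/6.505 = 0.407 J/s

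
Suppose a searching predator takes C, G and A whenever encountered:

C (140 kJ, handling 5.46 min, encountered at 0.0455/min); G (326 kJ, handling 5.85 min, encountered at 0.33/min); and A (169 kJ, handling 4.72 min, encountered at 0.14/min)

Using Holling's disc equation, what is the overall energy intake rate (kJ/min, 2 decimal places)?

35.84 kJ/min

R = Σλ_iE_i / (1 + Σλ_ih_i)
Numerator: 0.0455×140 + 0.33×326 + 0.14×169 = 137.6
Denominator: 1 + 0.0455×5.46 + 0.33×5.85 + 0.14×4.72 = 3.84
R = 137.6/3.84 = 35.84 kJ/min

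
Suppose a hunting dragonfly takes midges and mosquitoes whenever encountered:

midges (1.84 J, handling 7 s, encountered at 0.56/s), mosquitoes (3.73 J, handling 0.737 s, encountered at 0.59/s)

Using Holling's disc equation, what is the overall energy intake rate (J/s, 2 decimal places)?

R = (0.56×1.84 + 0.59×3.73) / (1 + 0.56×7 + 0.59×0.737) = 3.231/5.355 = 0.6034 J/s.

0.60 J/s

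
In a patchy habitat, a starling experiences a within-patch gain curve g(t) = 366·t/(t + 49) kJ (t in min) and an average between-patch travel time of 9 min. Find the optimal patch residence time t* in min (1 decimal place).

By the marginal value theorem, leave when the instantaneous gain rate g'(t) equals the habitat-wide average g(t)/(T + t).
g'(t) = 366·49/(t + 49)². Setting 366·49/(t+49)² = 366t/[(t+49)(9+t)] gives 49(9+t) = t(t+49), so t² = 49×9 = 441.
t* = √441 = 21 min.

21.0 min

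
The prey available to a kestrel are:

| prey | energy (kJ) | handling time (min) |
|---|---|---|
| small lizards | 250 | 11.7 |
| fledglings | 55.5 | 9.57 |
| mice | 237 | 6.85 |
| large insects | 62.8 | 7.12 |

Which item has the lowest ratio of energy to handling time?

In descending order of E/h:
mice: 237/6.85 = 34.6 kJ/min
small lizards: 250/11.7 = 21.4 kJ/min
large insects: 62.8/7.12 = 8.82 kJ/min
fledglings: 55.5/9.57 = 5.8 kJ/min

fledglings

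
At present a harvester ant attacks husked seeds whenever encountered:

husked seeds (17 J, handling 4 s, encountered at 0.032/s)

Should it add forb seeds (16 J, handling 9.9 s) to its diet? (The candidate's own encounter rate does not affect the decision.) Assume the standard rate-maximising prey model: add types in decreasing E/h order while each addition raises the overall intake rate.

Yes

Intake rate on the current diet: R = (0.032×17) / (1 + 0.032×4) = 0.544/1.128 = 0.4823 J/s.
Profitability of forb seeds: 16/9.9 = 1.616 J/s.
Since 1.616 > R, including forb seeds increases the long-run rate.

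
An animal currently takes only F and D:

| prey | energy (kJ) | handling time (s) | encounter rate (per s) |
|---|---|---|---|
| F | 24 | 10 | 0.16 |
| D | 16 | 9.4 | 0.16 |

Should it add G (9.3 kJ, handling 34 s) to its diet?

Current rate: (0.16×24 + 0.16×16)/(1 + 0.16×10 + 0.16×9.4) = 1.559 kJ/s.
Profitability of G: 9.3/34 = 0.2735 kJ/s.
Since 0.2735 < R, time spent handling G is better spent searching.

No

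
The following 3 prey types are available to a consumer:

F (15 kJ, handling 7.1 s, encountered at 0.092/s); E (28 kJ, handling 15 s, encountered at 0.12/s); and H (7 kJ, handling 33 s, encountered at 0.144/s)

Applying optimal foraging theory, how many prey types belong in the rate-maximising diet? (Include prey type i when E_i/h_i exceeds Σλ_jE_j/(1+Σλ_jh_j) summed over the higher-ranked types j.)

Rank by E/h (kJ/s): F 2.11, E 1.87, H 0.212. Include each in turn until the next type's E/h falls below the running intake rate.
Rate on top 1: 0.8347. E: 1.87 > 0.8347 → include.
Rate on top 2: 1.373. H: 0.212 < 1.373 → exclude; stop.
Optimal diet: F, E — 2 of 3 types.

2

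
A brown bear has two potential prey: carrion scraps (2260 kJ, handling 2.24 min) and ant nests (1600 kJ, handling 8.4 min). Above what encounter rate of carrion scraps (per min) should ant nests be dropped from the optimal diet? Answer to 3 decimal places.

At the threshold, the rate on carrion scraps alone equals the profitability of ant nests: λ·2260/(1 + λ·2.24) = 1600/8.4 = 190.5.
Rearranging, λ(2260 − 190.5×2.24) = 190.5, so λ = 190.5/1833 = 0.1039 per min.

0.104 per min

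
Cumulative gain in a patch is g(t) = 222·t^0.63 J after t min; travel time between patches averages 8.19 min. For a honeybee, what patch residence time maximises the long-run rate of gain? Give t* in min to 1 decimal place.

Maximise g(t)/(T+t): set derivative to zero → g'(t)(T+t) = g(t).
g'(t) = 0.63·222·t^-0.37. Setting 0.63·222·t^-0.37 = 222·t^0.63/(8.19+t) gives 0.63(8.19+t) = t, so 0.37·t = 0.63×8.19.
t* = 0.63×8.19/0.37 = 13.95 min.

13.9 min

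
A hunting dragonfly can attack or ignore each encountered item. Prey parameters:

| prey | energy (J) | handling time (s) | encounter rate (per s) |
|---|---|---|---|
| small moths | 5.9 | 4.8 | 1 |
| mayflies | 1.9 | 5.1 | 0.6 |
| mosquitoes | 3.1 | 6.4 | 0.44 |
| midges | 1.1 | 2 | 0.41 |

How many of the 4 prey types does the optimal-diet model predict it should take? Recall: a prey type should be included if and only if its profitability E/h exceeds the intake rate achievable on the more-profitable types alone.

1

Rank by E/h (J/s): small moths 1.23, midges 0.55, mosquitoes 0.484, mayflies 0.373. Include each in turn until the next type's E/h falls below the running intake rate.
Rate on top 1: 1.017. midges: 0.55 < 1.017 → exclude; stop.
Optimal diet: small moths — 1 of 4 types.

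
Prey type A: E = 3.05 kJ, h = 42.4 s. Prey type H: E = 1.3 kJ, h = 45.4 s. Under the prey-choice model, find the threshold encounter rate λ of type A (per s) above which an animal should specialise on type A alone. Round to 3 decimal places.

0.016 per s

Drop type H once their profitability E₂/h₂ falls below the rate achievable on type A alone: E₂/h₂ = λE₁/(1 + λh₁).
Solve for λ: λE₁h₂ = E₂(1 + λh₁) → λ(E₁h₂ − E₂h₁) = E₂ → λ = E₂/(E₁h₂ − E₂h₁).
λ = 1.3/(3.05×45.4 − 1.3×42.4) = 1.3/83.35 = 0.0156 per s.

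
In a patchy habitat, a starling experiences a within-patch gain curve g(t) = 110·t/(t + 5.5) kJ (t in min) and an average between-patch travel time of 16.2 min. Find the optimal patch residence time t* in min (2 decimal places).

9.44 min

Maximise g(t)/(T+t): set derivative to zero → g'(t)(T+t) = g(t).
g'(t) = 110·5.5/(t + 5.5)². Setting 110·5.5/(t+5.5)² = 110t/[(t+5.5)(16.2+t)] gives 5.5(16.2+t) = t(t+5.5), so t² = 5.5×16.2 = 89.1.
t* = √89.1 = 9.439 min.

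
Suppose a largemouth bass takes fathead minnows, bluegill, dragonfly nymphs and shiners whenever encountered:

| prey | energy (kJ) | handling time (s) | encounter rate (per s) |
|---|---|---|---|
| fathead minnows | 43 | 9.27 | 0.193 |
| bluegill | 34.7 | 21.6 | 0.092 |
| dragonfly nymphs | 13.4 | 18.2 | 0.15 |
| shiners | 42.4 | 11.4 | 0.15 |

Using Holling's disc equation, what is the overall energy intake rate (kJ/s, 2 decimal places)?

Energy encountered per unit search time: 0.193×43 + 0.092×34.7 + 0.15×13.4 + 0.15×42.4 = 19.86 kJ/s.
Handling time per unit search time: 0.193×9.27 + 0.092×21.6 + 0.15×18.2 + 0.15×11.4 = 8.216.
Rate = 19.86/(1 + 8.216) = 2.155 kJ/s.

2.16 kJ/s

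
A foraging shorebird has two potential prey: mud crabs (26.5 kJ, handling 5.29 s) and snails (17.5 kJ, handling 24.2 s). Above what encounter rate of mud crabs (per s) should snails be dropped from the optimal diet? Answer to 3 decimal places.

0.032 per s

At the threshold, the rate on mud crabs alone equals the profitability of snails: λ·26.5/(1 + λ·5.29) = 17.5/24.2 = 0.7231.
Rearranging, λ(26.5 − 0.7231×5.29) = 0.7231, so λ = 0.7231/22.67 = 0.03189 per s.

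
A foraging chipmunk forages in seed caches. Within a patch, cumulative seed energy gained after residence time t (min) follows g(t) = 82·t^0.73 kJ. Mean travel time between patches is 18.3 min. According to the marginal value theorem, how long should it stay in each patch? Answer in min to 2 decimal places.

49.48 min

Optimal t* satisfies g'(t*) = g(t*)/(T + t*).
g'(t) = 0.73·82·t^-0.27. Setting 0.73·82·t^-0.27 = 82·t^0.73/(18.3+t) gives 0.73(18.3+t) = t, so 0.27·t = 0.73×18.3.
t* = 0.73×18.3/0.27 = 49.48 min.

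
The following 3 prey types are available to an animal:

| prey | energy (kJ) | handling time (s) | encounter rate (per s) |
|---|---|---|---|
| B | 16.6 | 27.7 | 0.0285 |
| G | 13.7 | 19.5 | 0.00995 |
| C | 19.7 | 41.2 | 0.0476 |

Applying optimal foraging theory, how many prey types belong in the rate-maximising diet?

Rank by E/h (kJ/s): G 0.703, B 0.599, C 0.478. Include each in turn until the next type's E/h falls below the running intake rate.
Rate on top 1: 0.1142. B: 0.599 > 0.1142 → include.
Rate on top 2: 0.3072. C: 0.478 > 0.3072 → include.
Optimal diet: G, B, C — 3 of 3 types.

3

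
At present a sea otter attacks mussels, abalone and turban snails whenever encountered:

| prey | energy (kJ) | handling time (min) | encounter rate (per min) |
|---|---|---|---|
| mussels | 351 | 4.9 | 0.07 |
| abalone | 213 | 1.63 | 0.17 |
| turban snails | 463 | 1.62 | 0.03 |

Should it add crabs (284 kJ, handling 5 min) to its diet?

Yes

Current rate: (0.07×351 + 0.17×213 + 0.03×463)/(1 + 0.07×4.9 + 0.17×1.63 + 0.03×1.62) = 44.75 kJ/min.
crabs: E/h = 284/5 = 56.8 kJ/min.
Since 56.8 > R, including crabs increases the long-run rate.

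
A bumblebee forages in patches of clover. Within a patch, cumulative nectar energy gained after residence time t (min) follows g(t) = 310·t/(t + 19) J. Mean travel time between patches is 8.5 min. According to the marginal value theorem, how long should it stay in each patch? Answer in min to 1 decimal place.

12.7 min

Optimal t* satisfies g'(t*) = g(t*)/(T + t*).
g'(t) = 310·19/(t + 19)². Setting 310·19/(t+19)² = 310t/[(t+19)(8.5+t)] gives 19(8.5+t) = t(t+19), so t² = 19×8.5 = 161.5.
t* = √161.5 = 12.71 min.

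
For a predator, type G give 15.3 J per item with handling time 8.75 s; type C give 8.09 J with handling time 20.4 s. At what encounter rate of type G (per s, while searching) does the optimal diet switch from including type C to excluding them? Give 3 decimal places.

The zero-one rule: include type C iff E₂/h₂ > λE₁/(1+λh₁). Equality gives the switch point.
λE₁h₂ = E₂ + λE₂h₁ ⇒ λ = E₂/(E₁h₂ − E₂h₁) = 8.09/(312.1 − 70.79) = 0.03352 per s.

0.034 per s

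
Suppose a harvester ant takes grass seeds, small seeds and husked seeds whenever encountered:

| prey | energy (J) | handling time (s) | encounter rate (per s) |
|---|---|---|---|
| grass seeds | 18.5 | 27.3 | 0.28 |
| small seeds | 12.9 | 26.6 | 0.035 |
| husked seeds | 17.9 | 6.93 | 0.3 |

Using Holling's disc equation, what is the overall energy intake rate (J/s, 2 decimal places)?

0.94 J/s

R = (0.28×18.5 + 0.035×12.9 + 0.3×17.9) / (1 + 0.28×27.3 + 0.035×26.6 + 0.3×6.93) = 11/11.65 = 0.944 J/s.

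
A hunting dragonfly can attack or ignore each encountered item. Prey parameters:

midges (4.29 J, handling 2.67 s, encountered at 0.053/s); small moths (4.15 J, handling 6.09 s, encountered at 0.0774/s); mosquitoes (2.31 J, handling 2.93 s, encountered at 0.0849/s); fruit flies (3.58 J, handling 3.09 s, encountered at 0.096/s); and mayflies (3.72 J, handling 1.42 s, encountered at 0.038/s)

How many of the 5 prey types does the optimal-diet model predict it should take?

5

Rank by E/h (J/s): mayflies 2.62, midges 1.61, fruit flies 1.16, mosquitoes 0.788, small moths 0.681. Include each in turn until the next type's E/h falls below the running intake rate.
Rate on top 1: 0.1341. midges: 1.61 > 0.1341 → include.
Rate on top 2: 0.3084. fruit flies: 1.16 > 0.3084 → include.
Rate on top 3: 0.4775. mosquitoes: 0.788 > 0.4775 → include.
Rate on top 4: 0.5219. small moths: 0.681 > 0.5219 → include.
Optimal diet: mayflies, midges, fruit flies, mosquitoes, small moths — 5 of 5 types.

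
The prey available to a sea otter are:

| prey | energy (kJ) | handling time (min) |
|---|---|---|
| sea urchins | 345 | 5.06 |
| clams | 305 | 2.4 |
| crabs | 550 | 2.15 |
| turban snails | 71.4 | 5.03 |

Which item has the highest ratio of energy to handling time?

crabs

Profitability E/h (kJ/min): sea urchins = 345/5.06 = 68.2, clams = 305/2.4 = 127, crabs = 550/2.15 = 256, turban snails = 71.4/5.03 = 14.2.
Ranked: crabs > clams > sea urchins > turban snails.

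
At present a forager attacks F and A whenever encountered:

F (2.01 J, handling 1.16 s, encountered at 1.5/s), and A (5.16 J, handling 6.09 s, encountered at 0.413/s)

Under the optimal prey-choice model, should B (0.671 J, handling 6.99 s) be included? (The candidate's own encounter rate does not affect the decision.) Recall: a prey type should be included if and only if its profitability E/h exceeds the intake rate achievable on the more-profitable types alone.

No

Intake rate on the current diet: R = (1.5×2.01 + 0.413×5.16) / (1 + 1.5×1.16 + 0.413×6.09) = 5.146/5.255 = 0.9792 J/s.
Profitability of B: 0.671/6.99 = 0.09599 J/s.
0.09599 < 0.9792, so adding B would lower the average — exclude it.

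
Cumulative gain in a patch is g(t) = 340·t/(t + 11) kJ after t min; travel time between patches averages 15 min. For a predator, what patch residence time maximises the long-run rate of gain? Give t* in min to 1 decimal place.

Optimal t* satisfies g'(t*) = g(t*)/(T + t*).
g'(t) = 340·11/(t + 11)². Setting 340·11/(t+11)² = 340t/[(t+11)(15+t)] gives 11(15+t) = t(t+11), so t² = 11×15 = 165.
t* = √165 = 12.85 min.

12.8 min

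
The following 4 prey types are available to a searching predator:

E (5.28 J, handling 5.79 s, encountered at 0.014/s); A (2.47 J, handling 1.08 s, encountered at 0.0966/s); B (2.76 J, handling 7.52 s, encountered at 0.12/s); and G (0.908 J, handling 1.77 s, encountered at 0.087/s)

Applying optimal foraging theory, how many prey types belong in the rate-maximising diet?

Profitabilities (E/h, J/s): A 2.29, E 0.912, G 0.513, B 0.367. Add prey in this order while the next type's profitability exceeds the intake rate on those already taken.
Rate on top 1: 0.2161. E: 0.912 > 0.2161 → include.
Rate on top 2: 0.2636. G: 0.513 > 0.2636 → include.
Rate on top 3: 0.2923. B: 0.367 > 0.2923 → include.
Optimal diet: A, E, G, B — 4 of 4 types.

4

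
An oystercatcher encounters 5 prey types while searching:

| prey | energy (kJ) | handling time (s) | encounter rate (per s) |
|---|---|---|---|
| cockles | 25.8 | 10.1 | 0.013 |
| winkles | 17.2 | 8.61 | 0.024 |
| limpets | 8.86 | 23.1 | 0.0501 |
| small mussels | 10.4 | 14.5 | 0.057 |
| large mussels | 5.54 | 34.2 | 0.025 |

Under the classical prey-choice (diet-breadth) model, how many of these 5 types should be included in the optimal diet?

Rank by E/h (kJ/s): cockles 2.55, winkles 2, small mussels 0.717, limpets 0.384, large mussels 0.162. Include each in turn until the next type's E/h falls below the running intake rate.
Rate on top 1: 0.2965. winkles: 2 > 0.2965 → include.
Rate on top 2: 0.5592. small mussels: 0.717 > 0.5592 → include.
Rate on top 3: 0.6196. limpets: 0.384 < 0.6196 → exclude; stop.
Optimal diet: cockles, winkles, small mussels — 3 of 5 types.

3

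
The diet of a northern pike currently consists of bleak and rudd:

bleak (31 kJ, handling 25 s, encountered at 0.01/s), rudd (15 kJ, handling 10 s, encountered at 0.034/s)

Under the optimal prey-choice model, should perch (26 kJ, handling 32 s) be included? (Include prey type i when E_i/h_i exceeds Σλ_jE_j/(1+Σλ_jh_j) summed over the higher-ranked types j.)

Current rate: (0.01×31 + 0.034×15)/(1 + 0.01×25 + 0.034×10) = 0.5157 kJ/s.
Profitability of perch: 26/32 = 0.8125 kJ/s.
Since 0.8125 > R, including perch increases the long-run rate.

Yes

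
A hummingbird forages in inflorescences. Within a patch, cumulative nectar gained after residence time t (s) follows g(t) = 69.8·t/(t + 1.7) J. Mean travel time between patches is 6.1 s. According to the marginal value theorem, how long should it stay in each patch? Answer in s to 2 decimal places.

3.22 s

Maximise g(t)/(T+t): set derivative to zero → g'(t)(T+t) = g(t).
g'(t) = 69.8·1.7/(t + 1.7)². Setting 69.8·1.7/(t+1.7)² = 69.8t/[(t+1.7)(6.1+t)] gives 1.7(6.1+t) = t(t+1.7), so t² = 1.7×6.1 = 10.37.
t* = √10.37 = 3.22 s.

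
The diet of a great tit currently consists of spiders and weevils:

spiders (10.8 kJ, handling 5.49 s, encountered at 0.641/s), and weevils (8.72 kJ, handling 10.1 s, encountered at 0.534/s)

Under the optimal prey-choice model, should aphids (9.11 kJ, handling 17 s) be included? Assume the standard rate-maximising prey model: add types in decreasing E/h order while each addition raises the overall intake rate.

On spiders and weevils alone, R = ΣλE/(1+Σλh) = 11.58/9.912 = 1.168 kJ/s.
Profitability of aphids: 9.11/17 = 0.5359 kJ/s.
Since 0.5359 < R, time spent handling aphids is better spent searching.

No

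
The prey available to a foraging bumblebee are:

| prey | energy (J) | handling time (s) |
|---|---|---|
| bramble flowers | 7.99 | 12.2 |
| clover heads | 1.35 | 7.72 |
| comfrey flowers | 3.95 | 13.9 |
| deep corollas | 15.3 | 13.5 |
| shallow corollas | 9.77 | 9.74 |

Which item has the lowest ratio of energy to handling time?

Profitability E/h (J/s): bramble flowers = 7.99/12.2 = 0.655, clover heads = 1.35/7.72 = 0.175, comfrey flowers = 3.95/13.9 = 0.284, deep corollas = 15.3/13.5 = 1.13, shallow corollas = 9.77/9.74 = 1.
Ranked: deep corollas > shallow corollas > bramble flowers > comfrey flowers > clover heads.

clover heads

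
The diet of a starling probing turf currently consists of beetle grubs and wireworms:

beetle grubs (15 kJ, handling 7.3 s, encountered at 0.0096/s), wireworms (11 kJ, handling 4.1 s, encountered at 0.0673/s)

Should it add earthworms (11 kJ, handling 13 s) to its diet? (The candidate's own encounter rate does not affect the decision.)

Intake rate on the current diet: R = (0.0096×15 + 0.0673×11) / (1 + 0.0096×7.3 + 0.0673×4.1) = 0.8843/1.346 = 0.657 kJ/s.
earthworms: E/h = 11/13 = 0.8462 kJ/s.
0.8462 > 0.657, so adding earthworms raises the average — include it.

Yes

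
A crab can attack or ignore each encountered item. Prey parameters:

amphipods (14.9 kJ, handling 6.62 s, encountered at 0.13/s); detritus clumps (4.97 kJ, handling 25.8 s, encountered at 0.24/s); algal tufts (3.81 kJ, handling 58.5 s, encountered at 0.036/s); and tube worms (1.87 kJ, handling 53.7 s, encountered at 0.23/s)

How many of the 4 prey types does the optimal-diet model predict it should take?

1

Rank by E/h (kJ/s): amphipods 2.25, detritus clumps 0.193, algal tufts 0.0651, tube worms 0.0348. Include each in turn until the next type's E/h falls below the running intake rate.
Rate on top 1: 1.041. detritus clumps: 0.193 < 1.041 → exclude; stop.
Optimal diet: amphipods — 1 of 4 types.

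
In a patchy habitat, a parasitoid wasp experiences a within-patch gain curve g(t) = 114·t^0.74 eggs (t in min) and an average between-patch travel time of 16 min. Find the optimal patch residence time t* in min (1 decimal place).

Maximise g(t)/(T+t): set derivative to zero → g'(t)(T+t) = g(t).
g'(t) = 0.74·114·t^-0.26. Setting 0.74·114·t^-0.26 = 114·t^0.74/(16+t) gives 0.74(16+t) = t, so 0.26·t = 0.74×16.
t* = 0.74×16/0.26 = 45.54 min.

45.5 min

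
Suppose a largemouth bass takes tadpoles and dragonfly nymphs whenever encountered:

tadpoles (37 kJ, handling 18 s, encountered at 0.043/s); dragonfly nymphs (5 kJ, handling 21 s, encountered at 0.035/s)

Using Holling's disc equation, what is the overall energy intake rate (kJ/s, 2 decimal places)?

R = (0.043×37 + 0.035×5) / (1 + 0.043×18 + 0.035×21) = 1.766/2.509 = 0.7039 kJ/s.

0.70 kJ/s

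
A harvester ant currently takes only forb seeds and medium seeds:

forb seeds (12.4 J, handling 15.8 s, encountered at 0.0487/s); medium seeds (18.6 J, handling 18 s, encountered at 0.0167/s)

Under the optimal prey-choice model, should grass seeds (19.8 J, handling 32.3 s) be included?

Yes

Current rate: (0.0487×12.4 + 0.0167×18.6)/(1 + 0.0487×15.8 + 0.0167×18) = 0.4418 J/s.
Profitability of grass seeds: 19.8/32.3 = 0.613 J/s.
Since 0.613 > R, including grass seeds increases the long-run rate.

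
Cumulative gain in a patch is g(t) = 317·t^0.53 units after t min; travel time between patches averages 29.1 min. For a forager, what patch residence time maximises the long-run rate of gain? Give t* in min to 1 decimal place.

32.8 min

Optimal t* satisfies g'(t*) = g(t*)/(T + t*).
g'(t) = 0.53·317·t^-0.47. Setting 0.53·317·t^-0.47 = 317·t^0.53/(29.1+t) gives 0.53(29.1+t) = t, so 0.47·t = 0.53×29.1.
t* = 0.53×29.1/0.47 = 32.81 min.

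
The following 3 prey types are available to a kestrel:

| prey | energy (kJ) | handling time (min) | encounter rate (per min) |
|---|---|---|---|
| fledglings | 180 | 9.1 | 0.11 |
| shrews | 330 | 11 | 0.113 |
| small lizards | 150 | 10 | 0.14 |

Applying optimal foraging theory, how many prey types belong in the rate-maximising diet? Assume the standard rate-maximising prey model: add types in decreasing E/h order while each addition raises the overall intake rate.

E/h in descending order: shrews 30, fledglings 19.8, small lizards 15 kJ/min. The optimal diet is the largest prefix of this list for which every included type satisfies E_i/h_i > R on the types above it.
Rate on top 1: 16.63. fledglings: 19.8 > 16.63 → include.
Rate on top 2: 17.6. small lizards: 15 < 17.6 → exclude; stop.
Optimal diet: shrews, fledglings — 2 of 3 types.

2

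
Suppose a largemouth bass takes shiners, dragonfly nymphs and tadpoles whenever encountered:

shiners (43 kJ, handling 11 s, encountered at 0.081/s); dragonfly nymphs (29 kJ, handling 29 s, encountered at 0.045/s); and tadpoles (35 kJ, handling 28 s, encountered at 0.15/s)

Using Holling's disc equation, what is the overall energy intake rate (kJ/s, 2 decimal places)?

1.36 kJ/s

R = (0.081×43 + 0.045×29 + 0.15×35) / (1 + 0.081×11 + 0.045×29 + 0.15×28) = 10.04/7.396 = 1.357 kJ/s.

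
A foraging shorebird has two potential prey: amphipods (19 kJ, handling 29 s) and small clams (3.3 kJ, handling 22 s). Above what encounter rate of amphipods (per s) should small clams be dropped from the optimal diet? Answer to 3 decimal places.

At the threshold, the rate on amphipods alone equals the profitability of small clams: λ·19/(1 + λ·29) = 3.3/22 = 0.15.
Rearranging, λ(19 − 0.15×29) = 0.15, so λ = 0.15/14.65 = 0.01024 per s.

0.010 per s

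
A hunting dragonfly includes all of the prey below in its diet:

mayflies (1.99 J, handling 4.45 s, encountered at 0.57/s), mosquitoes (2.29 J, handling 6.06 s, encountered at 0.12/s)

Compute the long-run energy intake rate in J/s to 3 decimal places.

0.330 J/s

R = Σλ_iE_i / (1 + Σλ_ih_i)
Numerator: 0.57×1.99 + 0.12×2.29 = 1.409
Denominator: 1 + 0.57×4.45 + 0.12×6.06 = 4.264
R = 1.409/4.264 = 0.3305 J/s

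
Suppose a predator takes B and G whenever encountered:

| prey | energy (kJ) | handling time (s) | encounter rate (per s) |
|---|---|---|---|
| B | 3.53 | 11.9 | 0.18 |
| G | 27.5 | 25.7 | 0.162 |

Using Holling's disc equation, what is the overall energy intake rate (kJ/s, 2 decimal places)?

0.70 kJ/s

R = Σλ_iE_i / (1 + Σλ_ih_i)
Numerator: 0.18×3.53 + 0.162×27.5 = 5.09
Denominator: 1 + 0.18×11.9 + 0.162×25.7 = 7.305
R = 5.09/7.305 = 0.6968 kJ/s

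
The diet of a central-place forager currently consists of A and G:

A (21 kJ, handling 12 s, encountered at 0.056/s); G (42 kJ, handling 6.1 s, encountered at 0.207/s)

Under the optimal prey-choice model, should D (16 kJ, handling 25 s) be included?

No

Current rate: (0.056×21 + 0.207×42)/(1 + 0.056×12 + 0.207×6.1) = 3.363 kJ/s.
Profitability of D: 16/25 = 0.64 kJ/s.
0.64 < 3.363, so adding D would lower the average — exclude it.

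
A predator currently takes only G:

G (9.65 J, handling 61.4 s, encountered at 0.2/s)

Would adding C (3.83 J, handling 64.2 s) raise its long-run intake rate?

Intake rate on the current diet: R = (0.2×9.65) / (1 + 0.2×61.4) = 1.93/13.28 = 0.1453 J/s.
C: E/h = 3.83/64.2 = 0.05966 J/s.
Since 0.05966 < R, time spent handling C is better spent searching.

No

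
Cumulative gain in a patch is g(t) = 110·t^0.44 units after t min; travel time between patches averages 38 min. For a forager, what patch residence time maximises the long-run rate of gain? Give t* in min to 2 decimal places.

Maximise g(t)/(T+t): set derivative to zero → g'(t)(T+t) = g(t).
g'(t) = 0.44·110·t^-0.56. Setting 0.44·110·t^-0.56 = 110·t^0.44/(38+t) gives 0.44(38+t) = t, so 0.56·t = 0.44×38.
t* = 0.44×38/0.56 = 29.86 min.

29.86 min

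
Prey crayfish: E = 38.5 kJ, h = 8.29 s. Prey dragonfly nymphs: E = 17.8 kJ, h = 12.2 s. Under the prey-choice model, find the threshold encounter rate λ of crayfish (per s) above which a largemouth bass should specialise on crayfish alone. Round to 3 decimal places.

The zero-one rule: include dragonfly nymphs iff E₂/h₂ > λE₁/(1+λh₁). Equality gives the switch point.
λE₁h₂ = E₂ + λE₂h₁ ⇒ λ = E₂/(E₁h₂ − E₂h₁) = 17.8/(469.7 − 147.6) = 0.05526 per s.

0.055 per s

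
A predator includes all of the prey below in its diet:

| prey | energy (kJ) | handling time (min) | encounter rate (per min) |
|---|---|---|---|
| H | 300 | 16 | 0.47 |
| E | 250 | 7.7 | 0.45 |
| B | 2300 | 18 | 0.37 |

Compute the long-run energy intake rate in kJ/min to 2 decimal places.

59.24 kJ/min

R = (0.47×300 + 0.45×250 + 0.37×2300) / (1 + 0.47×16 + 0.45×7.7 + 0.37×18) = 1104/18.64 = 59.24 kJ/min.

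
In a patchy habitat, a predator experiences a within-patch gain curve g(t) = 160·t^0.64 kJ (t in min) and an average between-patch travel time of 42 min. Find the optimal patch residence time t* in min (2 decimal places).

By the marginal value theorem, leave when the instantaneous gain rate g'(t) equals the habitat-wide average g(t)/(T + t).
g'(t) = 0.64·160·t^-0.36. Setting 0.64·160·t^-0.36 = 160·t^0.64/(42+t) gives 0.64(42+t) = t, so 0.36·t = 0.64×42.
t* = 0.64×42/0.36 = 74.67 min.

74.67 min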